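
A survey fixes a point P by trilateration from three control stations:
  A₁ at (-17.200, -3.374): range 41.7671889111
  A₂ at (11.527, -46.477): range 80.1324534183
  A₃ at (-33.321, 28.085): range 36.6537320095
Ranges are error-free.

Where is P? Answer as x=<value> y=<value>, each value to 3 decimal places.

x=2.974 y=33.198

eq1: (x + 17.200)² + (y + 3.374)² = 41.7671889111²
eq2: (x − 11.527)² + (y + 46.477)² = 80.1324534183²
eq3: (x + 33.321)² + (y − 28.085)² = 36.6537320095²
eq1−eq2, eq1−eq3 (x²,y² cancel):
  57.454·x − 86.206·y = -2690.952639
  -32.242·x + 62.918·y = 1992.834389
det = 57.454·62.918 − -86.206·-32.242 = 835.436920
x = (-2690.952639·62.918 − -86.206·1992.834389) / 835.436920 = 2.974400
y = (57.454·1992.834389 − -2690.952639·-32.242) / 835.436920 = 33.197733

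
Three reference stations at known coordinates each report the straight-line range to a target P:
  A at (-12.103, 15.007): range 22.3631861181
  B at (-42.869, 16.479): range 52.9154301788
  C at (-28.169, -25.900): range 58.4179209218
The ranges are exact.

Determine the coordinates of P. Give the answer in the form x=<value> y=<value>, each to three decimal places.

x=10.015 y=18.312

eq1: (x + 12.103)² + (y − 15.007)² = 22.3631861181²
eq2: (x + 42.869)² + (y − 16.479)² = 52.9154301788²
eq3: (x + 28.169)² + (y + 25.900)² = 58.4179209218²
eq2−eq3, eq2−eq1 (x²,y² cancel):
  29.400·x − 84.758·y = -1257.616775
  61.532·x − 2.944·y = 562.314714
det = 29.400·-2.944 − -84.758·61.532 = 5128.775656
x = (-1257.616775·-2.944 − -84.758·562.314714) / 5128.775656 = 10.014689
y = (29.400·562.314714 − -1257.616775·61.532) / 5128.775656 = 18.311530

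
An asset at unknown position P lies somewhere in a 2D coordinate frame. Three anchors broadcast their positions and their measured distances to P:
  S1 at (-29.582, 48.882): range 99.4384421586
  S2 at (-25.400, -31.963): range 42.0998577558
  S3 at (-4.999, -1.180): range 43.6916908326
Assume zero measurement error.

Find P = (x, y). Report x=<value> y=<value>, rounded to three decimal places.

x=16.023 y=-39.482

eq1: (x + 29.582)² + (y − 48.882)² = 99.4384421586²
eq2: (x + 25.400)² + (y + 31.963)² = 42.0998577558²
eq3: (x + 4.999)² + (y + 1.180)² = 43.6916908326²
eq3−eq2, eq3−eq1 (x²,y² cancel):
  -40.802·x − 61.566·y = 1776.976793
  -49.166·x + 100.124·y = -4740.877684
det = -40.802·100.124 − -61.566·-49.166 = -7112.213404
x = (1776.976793·100.124 − -61.566·-4740.877684) / -7112.213404 = 16.022980
y = (-40.802·-4740.877684 − 1776.976793·-49.166) / -7112.213404 = -39.481961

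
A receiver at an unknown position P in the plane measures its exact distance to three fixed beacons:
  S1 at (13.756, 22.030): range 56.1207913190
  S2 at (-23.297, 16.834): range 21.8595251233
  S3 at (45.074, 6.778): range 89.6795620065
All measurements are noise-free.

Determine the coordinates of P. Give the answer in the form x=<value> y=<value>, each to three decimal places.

x=-42.037 y=28.088

eq1: (x − 13.756)² + (y − 22.030)² = 56.1207913190²
eq2: (x + 23.297)² + (y − 16.834)² = 21.8595251233²
eq3: (x − 45.074)² + (y − 6.778)² = 89.6795620065²
eq1−eq2, eq1−eq3 (x²,y² cancel):
  -74.106·x − 10.392·y = 2823.289709
  62.636·x − 30.504·y = -3489.822299
det = -74.106·-30.504 − -10.392·62.636 = 2911.442736
x = (2823.289709·-30.504 − -10.392·-3489.822299) / 2911.442736 = -42.036843
y = (-74.106·-3489.822299 − 2823.289709·62.636) / 2911.442736 = 28.088204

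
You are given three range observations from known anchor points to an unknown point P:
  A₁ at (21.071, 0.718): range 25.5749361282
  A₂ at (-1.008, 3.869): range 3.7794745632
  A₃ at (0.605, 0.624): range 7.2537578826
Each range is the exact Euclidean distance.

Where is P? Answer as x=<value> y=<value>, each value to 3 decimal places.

eq1: (x − 21.071)² + (y − 0.718)² = 25.5749361282²
eq2: (x + 1.008)² + (y − 3.869)² = 3.7794745632²
eq3: (x − 0.605)² + (y − 0.624)² = 7.2537578826²
eq2−eq1, eq2−eq3 (x²,y² cancel):
  44.158·x − 6.302·y = -211.275590
  3.226·x − 6.490·y = -53.562399
det = 44.158·-6.490 − -6.302·3.226 = -266.255168
x = (-211.275590·-6.490 − -6.302·-53.562399) / -266.255168 = -3.882097
y = (44.158·-53.562399 − -211.275590·3.226) / -266.255168 = 6.323383

x=-3.882 y=6.323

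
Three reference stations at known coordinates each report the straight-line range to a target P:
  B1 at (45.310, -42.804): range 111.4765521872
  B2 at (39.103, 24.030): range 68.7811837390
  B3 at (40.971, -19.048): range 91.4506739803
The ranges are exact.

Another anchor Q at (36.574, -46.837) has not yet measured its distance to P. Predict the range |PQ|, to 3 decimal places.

eq1: (x − 45.310)² + (y + 42.804)² = 111.4765521872²
eq2: (x − 39.103)² + (y − 24.030)² = 68.7811837390²
eq3: (x − 40.971)² + (y + 19.048)² = 91.4506739803²
eq1−eq3, eq1−eq2 (x²,y² cancel):
  -8.678·x + 47.512·y = 2220.066545
  -12.414·x + 133.668·y = 5917.477444
det = -8.678·133.668 − 47.512·-12.414 = -570.156936
x = (2220.066545·133.668 − 47.512·5917.477444) / -570.156936 = -27.362057
y = (-8.678·5917.477444 − 2220.066545·-12.414) / -570.156936 = 41.728797
|P − Q| = √((-27.362057 − 36.574)² + (41.728797 − -46.837)²) = 109.232412

109.232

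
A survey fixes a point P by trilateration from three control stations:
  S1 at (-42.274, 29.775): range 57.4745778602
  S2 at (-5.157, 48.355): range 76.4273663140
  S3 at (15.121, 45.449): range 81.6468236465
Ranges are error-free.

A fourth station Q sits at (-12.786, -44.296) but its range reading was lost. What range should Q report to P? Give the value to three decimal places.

23.006

eq1: (x + 42.274)² + (y − 29.775)² = 57.4745778602²
eq2: (x + 5.157)² + (y − 48.355)² = 76.4273663140²
eq3: (x − 15.121)² + (y − 45.449)² = 81.6468236465²
eq3−eq1, eq3−eq2 (x²,y² cancel):
  -114.790·x − 31.348·y = 3742.262170
  -40.556·x + 5.812·y = 895.605922
det = -114.790·5.812 − -31.348·-40.556 = -1938.508968
x = (3742.262170·5.812 − -31.348·895.605922) / -1938.508968 = -25.702993
y = (-114.790·895.605922 − 3742.262170·-40.556) / -1938.508968 = -25.258888
|P − Q| = √((-25.702993 − -12.786)² + (-25.258888 − -44.296)²) = 23.005659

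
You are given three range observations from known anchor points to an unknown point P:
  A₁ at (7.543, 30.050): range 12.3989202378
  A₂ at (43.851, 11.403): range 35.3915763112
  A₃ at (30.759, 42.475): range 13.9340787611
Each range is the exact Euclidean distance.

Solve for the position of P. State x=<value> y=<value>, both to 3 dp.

x=18.415 y=36.011

eq1: (x − 7.543)² + (y − 30.050)² = 12.3989202378²
eq2: (x − 43.851)² + (y − 11.403)² = 35.3915763112²
eq3: (x − 30.759)² + (y − 42.475)² = 13.9340787611²
eq3−eq1, eq3−eq2 (x²,y² cancel):
  -46.432·x − 24.850·y = -1749.917029
  26.184·x − 62.144·y = -1755.708219
det = -46.432·-62.144 − -24.850·26.184 = 3536.142608
x = (-1749.917029·-62.144 − -24.850·-1755.708219) / 3536.142608 = 18.414838
y = (-46.432·-1755.708219 − -1749.917029·26.184) / 3536.142608 = 36.011238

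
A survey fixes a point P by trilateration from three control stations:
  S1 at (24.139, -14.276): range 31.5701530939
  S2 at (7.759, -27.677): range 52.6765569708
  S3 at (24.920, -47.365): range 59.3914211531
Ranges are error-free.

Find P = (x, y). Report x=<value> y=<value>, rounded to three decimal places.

eq1: (x − 24.139)² + (y + 14.276)² = 31.5701530939²
eq2: (x − 7.759)² + (y + 27.677)² = 52.6765569708²
eq3: (x − 24.920)² + (y + 47.365)² = 59.3914211531²
eq1−eq2, eq1−eq3 (x²,y² cancel):
  -32.760·x − 26.802·y = -1738.422175
  1.562·x − 66.178·y = -452.712212
det = -32.760·-66.178 − -26.802·1.562 = 2209.856004
x = (-1738.422175·-66.178 − -26.802·-452.712212) / 2209.856004 = 46.569419
y = (-32.760·-452.712212 − -1738.422175·1.562) / 2209.856004 = 7.940005

x=46.569 y=7.940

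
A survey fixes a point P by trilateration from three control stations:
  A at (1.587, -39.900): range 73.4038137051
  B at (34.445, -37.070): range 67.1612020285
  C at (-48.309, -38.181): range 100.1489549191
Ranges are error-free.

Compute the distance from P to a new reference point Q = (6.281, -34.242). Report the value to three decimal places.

eq1: (x − 1.587)² + (y + 39.900)² = 73.4038137051²
eq2: (x − 34.445)² + (y + 37.070)² = 67.1612020285²
eq3: (x + 48.309)² + (y + 38.181)² = 100.1489549191²
eq1−eq3, eq1−eq2 (x²,y² cancel):
  -99.792·x + 3.438·y = -2444.673632
  65.716·x + 5.660·y = 1843.607165
det = -99.792·5.660 − 3.438·65.716 = -790.754328
x = (-2444.673632·5.660 − 3.438·1843.607165) / -790.754328 = 25.513833
y = (-99.792·1843.607165 − -2444.673632·65.716) / -790.754328 = 29.494715
|P − Q| = √((25.513833 − 6.281)² + (29.494715 − -34.242)²) = 66.575301

66.575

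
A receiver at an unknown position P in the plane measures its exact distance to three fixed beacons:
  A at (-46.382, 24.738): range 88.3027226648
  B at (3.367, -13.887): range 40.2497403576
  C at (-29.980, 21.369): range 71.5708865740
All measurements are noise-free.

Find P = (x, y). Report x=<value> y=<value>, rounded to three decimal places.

x=39.442 y=3.963

eq1: (x + 46.382)² + (y − 24.738)² = 88.3027226648²
eq2: (x − 3.367)² + (y + 13.887)² = 40.2497403576²
eq3: (x + 29.980)² + (y − 21.369)² = 71.5708865740²
eq2−eq3, eq2−eq1 (x²,y² cancel):
  -66.694·x + 70.512·y = -2351.101103
  -99.498·x + 77.250·y = -3618.256121
det = -66.694·77.250 − 70.512·-99.498 = 1863.691476
x = (-2351.101103·77.250 − 70.512·-3618.256121) / 1863.691476 = 39.442105
y = (-66.694·-3618.256121 − -2351.101103·-99.498) / 1863.691476 = 3.963165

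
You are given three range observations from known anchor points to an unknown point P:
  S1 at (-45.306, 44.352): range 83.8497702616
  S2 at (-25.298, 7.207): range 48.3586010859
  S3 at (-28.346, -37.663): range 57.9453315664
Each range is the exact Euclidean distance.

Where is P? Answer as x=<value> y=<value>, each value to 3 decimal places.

x=20.892 y=-7.113

eq1: (x + 45.306)² + (y − 44.352)² = 83.8497702616²
eq2: (x + 25.298)² + (y − 7.207)² = 48.3586010859²
eq3: (x + 28.346)² + (y + 37.663)² = 57.9453315664²
eq3−eq2, eq3−eq1 (x²,y² cancel):
  6.096·x + 89.740·y = -510.960481
  -33.920·x + 164.030·y = -1875.386268
det = 6.096·164.030 − 89.740·-33.920 = 4043.907680
x = (-510.960481·164.030 − 89.740·-1875.386268) / 4043.907680 = 20.891752
y = (6.096·-1875.386268 − -510.960481·-33.920) / 4043.907680 = -7.112955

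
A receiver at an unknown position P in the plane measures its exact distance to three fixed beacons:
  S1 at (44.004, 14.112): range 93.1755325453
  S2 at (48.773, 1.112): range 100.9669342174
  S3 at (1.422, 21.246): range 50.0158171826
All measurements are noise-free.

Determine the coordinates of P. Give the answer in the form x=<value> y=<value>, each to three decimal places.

x=-47.568 y=31.323

eq1: (x − 44.004)² + (y − 14.112)² = 93.1755325453²
eq2: (x − 48.773)² + (y − 1.112)² = 100.9669342174²
eq3: (x − 1.422)² + (y − 21.246)² = 50.0158171826²
eq2−eq1, eq2−eq3 (x²,y² cancel):
  -9.538·x + 26.000·y = 1268.100427
  -94.702·x + 40.268·y = 5766.112364
det = -9.538·40.268 − 26.000·-94.702 = 2078.175816
x = (1268.100427·40.268 − 26.000·5766.112364) / 2078.175816 = -47.568186
y = (-9.538·5766.112364 − 1268.100427·-94.702) / 2078.175816 = 31.322887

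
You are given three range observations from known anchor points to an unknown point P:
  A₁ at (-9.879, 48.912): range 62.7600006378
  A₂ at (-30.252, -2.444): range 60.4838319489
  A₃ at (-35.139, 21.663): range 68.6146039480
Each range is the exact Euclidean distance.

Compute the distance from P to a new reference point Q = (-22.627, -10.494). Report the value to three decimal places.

eq1: (x + 9.879)² + (y − 48.912)² = 62.7600006378²
eq2: (x + 30.252)² + (y + 2.444)² = 60.4838319489²
eq3: (x + 35.139)² + (y − 21.663)² = 68.6146039480²
eq3−eq1, eq3−eq2 (x²,y² cancel):
  50.520·x + 54.498·y = 1555.089690
  9.774·x − 48.214·y = 266.791698
det = 50.520·-48.214 − 54.498·9.774 = -2968.434732
x = (1555.089690·-48.214 − 54.498·266.791698) / -2968.434732 = 30.156199
y = (50.520·266.791698 − 1555.089690·9.774) / -2968.434732 = 0.579811
|P − Q| = √((30.156199 − -22.627)² + (0.579811 − -10.494)²) = 53.932322

53.932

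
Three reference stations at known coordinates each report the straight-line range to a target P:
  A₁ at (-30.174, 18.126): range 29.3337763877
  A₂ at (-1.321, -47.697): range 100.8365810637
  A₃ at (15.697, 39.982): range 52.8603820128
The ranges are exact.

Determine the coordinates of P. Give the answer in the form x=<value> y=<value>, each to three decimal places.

x=-36.733 y=46.717

eq1: (x + 30.174)² + (y − 18.126)² = 29.3337763877²
eq2: (x + 1.321)² + (y + 47.697)² = 100.8365810637²
eq3: (x − 15.697)² + (y − 39.982)² = 52.8603820128²
eq3−eq1, eq3−eq2 (x²,y² cancel):
  -91.742·x − 43.712·y = 1327.815568
  -34.036·x − 175.358·y = -6942.003377
det = -91.742·-175.358 − -43.712·-34.036 = 14599.912004
x = (1327.815568·-175.358 − -43.712·-6942.003377) / 14599.912004 = -36.732546
y = (-91.742·-6942.003377 − 1327.815568·-34.036) / 14599.912004 = 46.717186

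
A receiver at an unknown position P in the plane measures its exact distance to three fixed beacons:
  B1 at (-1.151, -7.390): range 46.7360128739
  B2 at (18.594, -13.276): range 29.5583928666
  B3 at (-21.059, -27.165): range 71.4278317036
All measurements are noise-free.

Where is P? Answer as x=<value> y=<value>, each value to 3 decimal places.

x=44.994 y=0.018

eq1: (x + 1.151)² + (y + 7.390)² = 46.7360128739²
eq2: (x − 18.594)² + (y + 13.276)² = 29.5583928666²
eq3: (x + 21.059)² + (y + 27.165)² = 71.4278317036²
eq2−eq3, eq2−eq1 (x²,y² cancel):
  -79.306·x − 27.778·y = -3568.806859
  -39.490·x + 11.772·y = -1776.608421
det = -79.306·11.772 − -27.778·-39.490 = -2030.543452
x = (-3568.806859·11.772 − -27.778·-1776.608421) / -2030.543452 = 44.994173
y = (-79.306·-1776.608421 − -3568.806859·-39.490) / -2030.543452 = 0.017963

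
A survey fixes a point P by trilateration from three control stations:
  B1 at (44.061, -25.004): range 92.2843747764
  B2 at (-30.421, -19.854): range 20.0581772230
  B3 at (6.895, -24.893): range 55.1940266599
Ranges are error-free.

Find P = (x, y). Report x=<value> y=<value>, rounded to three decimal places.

x=-48.124 y=-29.284

eq1: (x − 44.061)² + (y + 25.004)² = 92.2843747764²
eq2: (x + 30.421)² + (y + 19.854)² = 20.0581772230²
eq3: (x − 6.895)² + (y + 24.893)² = 55.1940266599²
eq3−eq2, eq3−eq1 (x²,y² cancel):
  -74.632·x + 10.078·y = 3296.466188
  74.332·x − 0.222·y = -3570.655986
det = -74.632·-0.222 − 10.078·74.332 = -732.549592
x = (3296.466188·-0.222 − 10.078·-3570.655986) / -732.549592 = -48.124053
y = (-74.632·-3570.655986 − 3296.466188·74.332) / -732.549592 = -29.284397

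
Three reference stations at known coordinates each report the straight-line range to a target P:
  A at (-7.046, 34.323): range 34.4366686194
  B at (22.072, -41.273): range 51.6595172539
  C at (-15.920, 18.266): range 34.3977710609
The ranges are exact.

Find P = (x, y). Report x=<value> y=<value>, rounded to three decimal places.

eq1: (x + 7.046)² + (y − 34.323)² = 34.4366686194²
eq2: (x − 22.072)² + (y + 41.273)² = 51.6595172539²
eq3: (x + 15.920)² + (y − 18.266)² = 34.3977710609²
eq3−eq2, eq3−eq1 (x²,y² cancel):
  75.984·x − 119.078·y = 118.041488
  17.748·x + 32.114·y = 637.943797
det = 75.984·32.114 − -119.078·17.748 = 4553.546520
x = (118.041488·32.114 − -119.078·637.943797) / 4553.546520 = 17.515107
y = (75.984·637.943797 − 118.041488·17.748) / 4553.546520 = 10.185143

x=17.515 y=10.185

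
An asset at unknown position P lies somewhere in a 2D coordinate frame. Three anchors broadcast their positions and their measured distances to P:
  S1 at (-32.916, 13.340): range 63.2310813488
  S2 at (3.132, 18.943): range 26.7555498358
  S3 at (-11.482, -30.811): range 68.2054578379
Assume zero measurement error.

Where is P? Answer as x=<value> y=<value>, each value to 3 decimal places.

eq1: (x + 32.916)² + (y − 13.340)² = 63.2310813488²
eq2: (x − 3.132)² + (y − 18.943)² = 26.7555498358²
eq3: (x + 11.482)² + (y + 30.811)² = 68.2054578379²
eq1−eq3, eq1−eq2 (x²,y² cancel):
  42.868·x − 88.302·y = -834.079441
  72.096·x + 11.206·y = 2389.538219
det = 42.868·11.206 − -88.302·72.096 = 6846.599800
x = (-834.079441·11.206 − -88.302·2389.538219) / 6846.599800 = 29.453205
y = (42.868·2389.538219 − -834.079441·72.096) / 6846.599800 = 23.744416

x=29.453 y=23.744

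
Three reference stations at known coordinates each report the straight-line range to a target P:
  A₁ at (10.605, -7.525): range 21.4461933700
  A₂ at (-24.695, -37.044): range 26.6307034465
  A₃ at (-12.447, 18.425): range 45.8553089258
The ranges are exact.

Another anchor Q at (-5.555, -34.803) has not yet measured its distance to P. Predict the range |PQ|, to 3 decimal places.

eq1: (x − 10.605)² + (y + 7.525)² = 21.4461933700²
eq2: (x + 24.695)² + (y + 37.044)² = 26.6307034465²
eq3: (x + 12.447)² + (y − 18.425)² = 45.8553089258²
eq3−eq1, eq3−eq2 (x²,y² cancel):
  46.104·x − 51.900·y = 1317.453363
  -24.496·x − 110.938·y = 2881.207518
det = 46.104·-110.938 − -51.900·-24.496 = -6386.027952
x = (1317.453363·-110.938 − -51.900·2881.207518) / -6386.027952 = -0.529128
y = (46.104·2881.207518 − 1317.453363·-24.496) / -6386.027952 = -25.854495
|P − Q| = √((-0.529128 − -5.555)² + (-25.854495 − -34.803)²) = 10.263290

10.263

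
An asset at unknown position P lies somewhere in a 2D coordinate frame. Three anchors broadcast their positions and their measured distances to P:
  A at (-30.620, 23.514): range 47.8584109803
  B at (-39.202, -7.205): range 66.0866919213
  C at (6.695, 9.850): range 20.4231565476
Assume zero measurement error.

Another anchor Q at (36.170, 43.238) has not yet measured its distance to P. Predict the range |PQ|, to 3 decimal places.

eq1: (x + 30.620)² + (y − 23.514)² = 47.8584109803²
eq2: (x + 39.202)² + (y + 7.205)² = 66.0866919213²
eq3: (x − 6.695)² + (y − 9.850)² = 20.4231565476²
eq3−eq2, eq3−eq1 (x²,y² cancel):
  -91.794·x − 34.110·y = -2503.482222
  -74.630·x + 27.328·y = -524.675107
det = -91.794·27.328 − -34.110·-74.630 = -5054.175732
x = (-2503.482222·27.328 − -34.110·-524.675107) / -5054.175732 = 17.077331
y = (-91.794·-524.675107 − -2503.482222·-74.630) / -5054.175732 = 27.437283
|P − Q| = √((17.077331 − 36.170)² + (27.437283 − 43.238)²) = 24.782911

24.783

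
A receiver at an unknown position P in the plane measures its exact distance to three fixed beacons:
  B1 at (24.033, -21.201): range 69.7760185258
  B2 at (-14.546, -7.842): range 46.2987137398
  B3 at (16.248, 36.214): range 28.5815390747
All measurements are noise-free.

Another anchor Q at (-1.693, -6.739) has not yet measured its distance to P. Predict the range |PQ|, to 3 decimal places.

eq1: (x − 24.033)² + (y + 21.201)² = 69.7760185258²
eq2: (x + 14.546)² + (y + 7.842)² = 46.2987137398²
eq3: (x − 16.248)² + (y − 36.214)² = 28.5815390747²
eq1−eq2, eq1−eq3 (x²,y² cancel):
  -77.158·x + 26.718·y = 1971.137457
  -15.570·x + 114.830·y = 4600.172195
det = -77.158·114.830 − 26.718·-15.570 = -8444.053880
x = (1971.137457·114.830 − 26.718·4600.172195) / -8444.053880 = -12.249841
y = (-77.158·4600.172195 − 1971.137457·-15.570) / -8444.053880 = 38.399740
|P − Q| = √((-12.249841 − -1.693)² + (38.399740 − -6.739)²) = 46.356798

46.357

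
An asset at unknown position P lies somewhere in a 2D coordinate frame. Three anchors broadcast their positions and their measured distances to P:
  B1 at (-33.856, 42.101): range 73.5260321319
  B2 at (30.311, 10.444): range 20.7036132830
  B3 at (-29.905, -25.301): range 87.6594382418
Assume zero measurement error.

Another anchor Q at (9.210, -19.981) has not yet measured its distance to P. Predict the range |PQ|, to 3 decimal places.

57.475

eq1: (x + 33.856)² + (y − 42.101)² = 73.5260321319²
eq2: (x − 30.311)² + (y − 10.444)² = 20.7036132830²
eq3: (x + 29.905)² + (y + 25.301)² = 87.6594382418²
eq2−eq3, eq2−eq1 (x²,y² cancel):
  -120.432·x − 71.490·y = -6748.921741
  -128.334·x + 63.314·y = -3086.548718
det = -120.432·63.314 − -71.490·-128.334 = -16799.629308
x = (-6748.921741·63.314 − -71.490·-3086.548718) / -16799.629308 = 38.569815
y = (-120.432·-3086.548718 − -6748.921741·-128.334) / -16799.629308 = 29.429036
|P − Q| = √((38.569815 − 9.210)² + (29.429036 − -19.981)²) = 57.474780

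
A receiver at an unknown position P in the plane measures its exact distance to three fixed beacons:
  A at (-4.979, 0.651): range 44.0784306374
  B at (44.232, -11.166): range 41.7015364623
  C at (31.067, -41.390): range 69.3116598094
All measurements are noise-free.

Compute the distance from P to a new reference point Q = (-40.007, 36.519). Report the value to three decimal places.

eq1: (x + 4.979)² + (y − 0.651)² = 44.0784306374²
eq2: (x − 44.232)² + (y + 11.166)² = 41.7015364623²
eq3: (x − 31.067)² + (y + 41.390)² = 69.3116598094²
eq1−eq2, eq1−eq3 (x²,y² cancel):
  98.422·x − 23.634·y = 2259.825042
  72.092·x − 84.082·y = -208.121791
det = 98.422·-84.082 − -23.634·72.092 = -6571.696276
x = (2259.825042·-84.082 − -23.634·-208.121791) / -6571.696276 = 29.661955
y = (98.422·-208.121791 − 2259.825042·72.092) / -6571.696276 = 27.907417
|P − Q| = √((29.661955 − -40.007)² + (27.907417 − 36.519)²) = 70.199164

70.199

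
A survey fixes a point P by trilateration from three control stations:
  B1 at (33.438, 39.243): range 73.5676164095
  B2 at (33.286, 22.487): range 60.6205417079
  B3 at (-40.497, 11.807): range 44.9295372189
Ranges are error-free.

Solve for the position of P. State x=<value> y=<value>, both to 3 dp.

eq1: (x − 33.438)² + (y − 39.243)² = 73.5676164095²
eq2: (x − 33.286)² + (y − 22.487)² = 60.6205417079²
eq3: (x + 40.497)² + (y − 11.807)² = 44.9295372189²
eq2−eq3, eq2−eq1 (x²,y² cancel):
  -147.566·x − 21.360·y = 1821.976055
  0.304·x + 33.512·y = -692.854179
det = -147.566·33.512 − -21.360·0.304 = -4938.738352
x = (1821.976055·33.512 − -21.360·-692.854179) / -4938.738352 = -9.366501
y = (-147.566·-692.854179 − 1821.976055·0.304) / -4938.738352 = -20.589841

x=-9.367 y=-20.590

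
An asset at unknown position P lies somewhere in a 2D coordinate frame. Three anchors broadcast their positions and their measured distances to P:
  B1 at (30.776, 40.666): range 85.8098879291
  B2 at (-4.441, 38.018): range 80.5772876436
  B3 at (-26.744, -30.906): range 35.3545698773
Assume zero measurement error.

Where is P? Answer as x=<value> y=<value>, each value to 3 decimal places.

eq1: (x − 30.776)² + (y − 40.666)² = 85.8098879291²
eq2: (x + 4.441)² + (y − 38.018)² = 80.5772876436²
eq3: (x + 26.744)² + (y + 30.906)² = 35.3545698773²
eq2−eq1, eq2−eq3 (x²,y² cancel):
  70.434·x + 5.296·y = 265.157345
  -44.606·x − 137.848·y = 5448.085240
det = 70.434·-137.848 − 5.296·-44.606 = -9472.952656
x = (265.157345·-137.848 − 5.296·5448.085240) / -9472.952656 = 6.904338
y = (70.434·5448.085240 − 265.157345·-44.606) / -9472.952656 = -41.756574

x=6.904 y=-41.757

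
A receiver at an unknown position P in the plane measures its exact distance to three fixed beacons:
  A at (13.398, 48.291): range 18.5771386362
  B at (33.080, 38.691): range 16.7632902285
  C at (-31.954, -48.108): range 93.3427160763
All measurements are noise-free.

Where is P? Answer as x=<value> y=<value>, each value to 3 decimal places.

eq1: (x − 13.398)² + (y − 48.291)² = 18.5771386362²
eq2: (x − 33.080)² + (y − 38.691)² = 16.7632902285²
eq3: (x + 31.954)² + (y + 48.108)² = 93.3427160763²
eq3−eq1, eq3−eq2 (x²,y² cancel):
  90.704·x + 192.798·y = 7543.841870
  130.068·x + 173.598·y = 7687.696846
det = 90.704·173.598 − 192.798·130.068 = -9330.817272
x = (7543.841870·173.598 − 192.798·7687.696846) / -9330.817272 = 18.495348
y = (90.704·7687.696846 − 7543.841870·130.068) / -9330.817272 = 30.426871

x=18.495 y=30.427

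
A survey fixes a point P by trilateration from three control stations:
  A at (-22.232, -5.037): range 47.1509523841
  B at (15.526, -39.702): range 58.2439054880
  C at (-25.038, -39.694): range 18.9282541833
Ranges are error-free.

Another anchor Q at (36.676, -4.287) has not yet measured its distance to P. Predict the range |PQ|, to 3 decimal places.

eq1: (x + 22.232)² + (y + 5.037)² = 47.1509523841²
eq2: (x − 15.526)² + (y + 39.702)² = 58.2439054880²
eq3: (x + 25.038)² + (y + 39.694)² = 18.9282541833²
eq2−eq3, eq2−eq1 (x²,y² cancel):
  -81.128·x + 0.016·y = 3419.283320
  -75.516·x + 69.330·y = -128.532071
det = -81.128·69.330 − 0.016·-75.516 = -5623.395984
x = (3419.283320·69.330 − 0.016·-128.532071) / -5623.395984 = -42.156193
y = (-81.128·-128.532071 − 3419.283320·-75.516) / -5623.395984 = -47.771516
|P − Q| = √((-42.156193 − 36.676)² + (-47.771516 − -4.287)²) = 90.030094

90.030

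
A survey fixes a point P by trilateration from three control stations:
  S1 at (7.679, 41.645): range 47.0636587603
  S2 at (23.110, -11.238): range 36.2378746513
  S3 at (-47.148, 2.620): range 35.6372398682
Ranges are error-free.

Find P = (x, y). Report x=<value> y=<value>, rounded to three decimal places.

eq1: (x − 7.679)² + (y − 41.645)² = 47.0636587603²
eq2: (x − 23.110)² + (y + 11.238)² = 36.2378746513²
eq3: (x + 47.148)² + (y − 2.620)² = 35.6372398682²
eq3−eq2, eq3−eq1 (x²,y² cancel):
  140.516·x − 27.716·y = -1612.604254
  109.654·x + 78.050·y = -1381.500348
det = 140.516·78.050 − -27.716·109.654 = 14006.444064
x = (-1612.604254·78.050 − -27.716·-1381.500348) / 14006.444064 = -11.719850
y = (140.516·-1381.500348 − -1612.604254·109.654) / 14006.444064 = -1.234746

x=-11.720 y=-1.235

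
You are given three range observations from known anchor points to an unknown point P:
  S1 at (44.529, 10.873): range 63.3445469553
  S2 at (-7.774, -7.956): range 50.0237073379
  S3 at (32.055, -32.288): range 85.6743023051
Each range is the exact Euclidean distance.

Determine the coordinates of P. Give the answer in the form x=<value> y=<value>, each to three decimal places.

x=-10.649 y=41.985

eq1: (x − 44.529)² + (y − 10.873)² = 63.3445469553²
eq2: (x + 7.774)² + (y + 7.956)² = 50.0237073379²
eq3: (x − 32.055)² + (y + 32.288)² = 85.6743023051²
eq1−eq3, eq1−eq2 (x²,y² cancel):
  -24.948·x − 86.322·y = -3358.570447
  -104.606·x − 37.658·y = -467.160625
det = -24.948·-37.658 − -86.322·-104.606 = -8090.307348
x = (-3358.570447·-37.658 − -86.322·-467.160625) / -8090.307348 = -10.648644
y = (-24.948·-467.160625 − -3358.570447·-104.606) / -8090.307348 = 41.985042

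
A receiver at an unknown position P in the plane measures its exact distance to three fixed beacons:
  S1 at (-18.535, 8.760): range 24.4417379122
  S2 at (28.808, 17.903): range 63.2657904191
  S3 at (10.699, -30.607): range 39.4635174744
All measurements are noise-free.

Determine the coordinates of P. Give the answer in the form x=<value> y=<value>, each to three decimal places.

eq1: (x + 18.535)² + (y − 8.760)² = 24.4417379122²
eq2: (x − 28.808)² + (y − 17.903)² = 63.2657904191²
eq3: (x − 10.699)² + (y + 30.607)² = 39.4635174744²
eq3−eq1, eq3−eq2 (x²,y² cancel):
  -58.468·x + 78.734·y = 328.997434
  36.218·x + 97.020·y = -2346.029803
det = -58.468·97.020 − 78.734·36.218 = -8524.153372
x = (328.997434·97.020 − 78.734·-2346.029803) / -8524.153372 = -25.413860
y = (-58.468·-2346.029803 − 328.997434·36.218) / -8524.153372 = -14.693781

x=-25.414 y=-14.694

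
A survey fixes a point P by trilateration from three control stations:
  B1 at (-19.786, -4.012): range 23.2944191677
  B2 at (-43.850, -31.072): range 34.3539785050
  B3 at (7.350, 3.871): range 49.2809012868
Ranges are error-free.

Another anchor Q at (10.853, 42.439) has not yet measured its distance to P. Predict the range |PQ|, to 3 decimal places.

eq1: (x + 19.786)² + (y + 4.012)² = 23.2944191677²
eq2: (x + 43.850)² + (y + 31.072)² = 34.3539785050²
eq3: (x − 7.350)² + (y − 3.871)² = 49.2809012868²
eq2−eq3, eq2−eq1 (x²,y² cancel):
  102.400·x + 69.886·y = -4067.695936
  48.128·x + 54.120·y = -1843.143869
det = 102.400·54.120 − 69.886·48.128 = 2178.414592
x = (-4067.695936·54.120 − 69.886·-1843.143869) / 2178.414592 = -41.926708
y = (102.400·-1843.143869 − -4067.695936·48.128) / 2178.414592 = 3.228099
|P − Q| = √((-41.926708 − 10.853)² + (3.228099 − 42.439)²) = 65.750987

65.751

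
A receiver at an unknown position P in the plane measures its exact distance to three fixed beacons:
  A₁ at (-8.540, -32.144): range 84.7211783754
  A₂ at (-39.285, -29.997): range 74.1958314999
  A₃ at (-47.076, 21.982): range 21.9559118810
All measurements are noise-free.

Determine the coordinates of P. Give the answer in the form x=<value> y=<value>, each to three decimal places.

eq1: (x + 8.540)² + (y + 32.144)² = 84.7211783754²
eq2: (x + 39.285)² + (y + 29.997)² = 74.1958314999²
eq3: (x + 47.076)² + (y − 21.982)² = 21.9559118810²
eq2−eq1, eq2−eq3 (x²,y² cancel):
  61.490·x − 4.294·y = -3009.619551
  -15.582·x + 103.958·y = 5279.186211
det = 61.490·103.958 − -4.294·-15.582 = 6325.468312
x = (-3009.619551·103.958 − -4.294·5279.186211) / 6325.468312 = -45.878849
y = (61.490·5279.186211 − -3009.619551·-15.582) / 6325.468312 = 43.905250

x=-45.879 y=43.905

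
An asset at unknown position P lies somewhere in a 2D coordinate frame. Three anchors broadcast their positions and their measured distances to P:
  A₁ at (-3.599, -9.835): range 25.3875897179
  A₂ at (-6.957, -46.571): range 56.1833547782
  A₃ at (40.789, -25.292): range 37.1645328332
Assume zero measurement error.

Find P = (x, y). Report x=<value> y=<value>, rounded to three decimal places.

eq1: (x + 3.599)² + (y + 9.835)² = 25.3875897179²
eq2: (x + 6.957)² + (y + 46.571)² = 56.1833547782²
eq3: (x − 40.789)² + (y + 25.292)² = 37.1645328332²
eq1−eq2, eq1−eq3 (x²,y² cancel):
  -6.716·x − 73.472·y = -404.461778
  88.776·x − 30.914·y = 1457.074970
det = -6.716·-30.914 − -73.472·88.776 = 6730.168696
x = (-404.461778·-30.914 − -73.472·1457.074970) / 6730.168696 = 17.764450
y = (-6.716·1457.074970 − -404.461778·88.776) / 6730.168696 = 3.881148

x=17.764 y=3.881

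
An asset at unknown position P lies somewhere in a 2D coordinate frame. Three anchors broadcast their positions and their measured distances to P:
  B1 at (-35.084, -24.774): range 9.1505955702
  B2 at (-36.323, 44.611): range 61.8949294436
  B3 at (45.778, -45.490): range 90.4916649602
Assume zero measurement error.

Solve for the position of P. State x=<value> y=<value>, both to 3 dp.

eq1: (x + 35.084)² + (y + 24.774)² = 9.1505955702²
eq2: (x + 36.323)² + (y − 44.611)² = 61.8949294436²
eq3: (x − 45.778)² + (y + 45.490)² = 90.4916649602²
eq3−eq2, eq3−eq1 (x²,y² cancel):
  -164.202·x + 180.202·y = 3502.295402
  -161.724·x + 41.432·y = 5784.680776
det = -164.202·41.432 − 180.202·-161.724 = 22339.770984
x = (3502.295402·41.432 − 180.202·5784.680776) / 22339.770984 = -40.166210
y = (-164.202·5784.680776 − 3502.295402·-161.724) / 22339.770984 = -17.164497

x=-40.166 y=-17.164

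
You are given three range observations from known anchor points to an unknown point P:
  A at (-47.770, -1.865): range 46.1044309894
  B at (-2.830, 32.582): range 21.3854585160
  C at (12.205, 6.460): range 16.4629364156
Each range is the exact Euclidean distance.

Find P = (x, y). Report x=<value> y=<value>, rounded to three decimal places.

x=-3.558 y=11.209

eq1: (x + 47.770)² + (y + 1.865)² = 46.1044309894²
eq2: (x + 2.830)² + (y − 32.582)² = 21.3854585160²
eq3: (x − 12.205)² + (y − 6.460)² = 16.4629364156²
eq1−eq2, eq1−eq3 (x²,y² cancel):
  89.880·x + 68.894·y = 452.425220
  119.950·x + 16.650·y = -240.167219
det = 89.880·16.650 − 68.894·119.950 = -6767.333300
x = (452.425220·16.650 − 68.894·-240.167219) / -6767.333300 = -3.558116
y = (89.880·-240.167219 − 452.425220·119.950) / -6767.333300 = 11.208940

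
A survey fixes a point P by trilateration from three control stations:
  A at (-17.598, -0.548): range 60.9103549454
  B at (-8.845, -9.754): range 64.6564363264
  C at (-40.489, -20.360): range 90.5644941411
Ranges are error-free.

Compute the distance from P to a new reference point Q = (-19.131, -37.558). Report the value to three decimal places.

eq1: (x + 17.598)² + (y + 0.548)² = 60.9103549454²
eq2: (x + 8.845)² + (y + 9.754)² = 64.6564363264²
eq3: (x + 40.489)² + (y + 20.360)² = 90.5644941411²
eq1−eq2, eq1−eq3 (x²,y² cancel):
  17.506·x − 18.412·y = -606.998786
  -45.782·x − 39.624·y = -2747.957446
det = 17.506·-39.624 − -18.412·-45.782 = -1536.595928
x = (-606.998786·-39.624 − -18.412·-2747.957446) / -1536.595928 = 17.274335
y = (17.506·-2747.957446 − -606.998786·-45.782) / -1536.595928 = 49.391880
|P − Q| = √((17.274335 − -19.131)² + (49.391880 − -37.558)²) = 94.263620

94.264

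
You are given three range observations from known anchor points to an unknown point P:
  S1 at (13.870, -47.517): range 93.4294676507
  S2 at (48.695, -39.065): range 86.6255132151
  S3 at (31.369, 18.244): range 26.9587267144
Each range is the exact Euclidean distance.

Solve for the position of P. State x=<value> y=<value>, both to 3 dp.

x=27.463 y=44.918

eq1: (x − 13.870)² + (y + 47.517)² = 93.4294676507²
eq2: (x − 48.695)² + (y + 39.065)² = 86.6255132151²
eq3: (x − 31.369)² + (y − 18.244)² = 26.9587267144²
eq3−eq1, eq3−eq2 (x²,y² cancel):
  -34.998·x − 131.522·y = -6868.907987
  34.652·x − 114.618·y = -4196.787041
det = -34.998·-114.618 − -131.522·34.652 = 8568.901108
x = (-6868.907987·-114.618 − -131.522·-4196.787041) / 8568.901108 = 27.463343
y = (-34.998·-4196.787041 − -6868.907987·34.652) / 8568.901108 = 44.918310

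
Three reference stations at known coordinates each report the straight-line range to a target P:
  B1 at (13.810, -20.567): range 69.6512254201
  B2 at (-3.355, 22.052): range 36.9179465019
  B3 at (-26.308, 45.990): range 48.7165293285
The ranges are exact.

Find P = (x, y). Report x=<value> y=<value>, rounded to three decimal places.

eq1: (x − 13.810)² + (y + 20.567)² = 69.6512254201²
eq2: (x + 3.355)² + (y − 22.052)² = 36.9179465019²
eq3: (x + 26.308)² + (y − 45.990)² = 48.7165293285²
eq2−eq3, eq2−eq1 (x²,y² cancel):
  -45.906·x + 47.876·y = 1299.278779
  34.330·x − 85.238·y = -3372.187569
det = -45.906·-85.238 − 47.876·34.330 = 2269.352548
x = (1299.278779·-85.238 − 47.876·-3372.187569) / 2269.352548 = 22.340701
y = (-45.906·-3372.187569 − 1299.278779·34.330) / 2269.352548 = 48.559842

x=22.341 y=48.560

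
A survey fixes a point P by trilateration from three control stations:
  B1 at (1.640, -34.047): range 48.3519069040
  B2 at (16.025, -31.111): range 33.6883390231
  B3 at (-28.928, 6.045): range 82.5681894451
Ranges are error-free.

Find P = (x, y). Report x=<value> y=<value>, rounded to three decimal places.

eq1: (x − 1.640)² + (y + 34.047)² = 48.3519069040²
eq2: (x − 16.025)² + (y + 31.111)² = 33.6883390231²
eq3: (x + 28.928)² + (y − 6.045)² = 82.5681894451²
eq1−eq3, eq1−eq2 (x²,y² cancel):
  -61.136·x + 80.184·y = -4768.115607
  28.770·x + 5.872·y = 1265.809852
det = -61.136·5.872 − 80.184·28.770 = -2665.884272
x = (-4768.115607·5.872 − 80.184·1265.809852) / -2665.884272 = 48.575279
y = (-61.136·1265.809852 − -4768.115607·28.770) / -2665.884272 = -22.428631

x=48.575 y=-22.429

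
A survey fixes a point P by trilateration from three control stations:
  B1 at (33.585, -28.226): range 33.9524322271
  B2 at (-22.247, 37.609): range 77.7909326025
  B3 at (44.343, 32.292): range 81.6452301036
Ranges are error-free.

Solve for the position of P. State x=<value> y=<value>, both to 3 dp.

eq1: (x − 33.585)² + (y + 28.226)² = 33.9524322271²
eq2: (x + 22.247)² + (y − 37.609)² = 77.7909326025²
eq3: (x − 44.343)² + (y − 32.292)² = 81.6452301036²
eq2−eq3, eq2−eq1 (x²,y² cancel):
  133.180·x − 10.634·y = 485.194620
  111.664·x − 131.670·y = 4913.954952
det = 133.180·-131.670 − -10.634·111.664 = -16348.375624
x = (485.194620·-131.670 − -10.634·4913.954952) / -16348.375624 = 0.711421
y = (133.180·4913.954952 − 485.194620·111.664) / -16348.375624 = -36.716905

x=0.711 y=-36.717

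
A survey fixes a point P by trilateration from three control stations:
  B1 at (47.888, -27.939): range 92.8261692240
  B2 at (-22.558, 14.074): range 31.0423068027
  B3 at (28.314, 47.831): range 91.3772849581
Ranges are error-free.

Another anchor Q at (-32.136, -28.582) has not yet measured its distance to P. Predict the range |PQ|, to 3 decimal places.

22.191

eq1: (x − 47.888)² + (y + 27.939)² = 92.8261692240²
eq2: (x + 22.558)² + (y − 14.074)² = 31.0423068027²
eq3: (x − 28.314)² + (y − 47.831)² = 91.3772849581²
eq1−eq2, eq1−eq3 (x²,y² cancel):
  -140.892·x + 84.026·y = 5286.165456
  -39.148·x + 151.540·y = 282.528378
det = -140.892·151.540 − 84.026·-39.148 = -18061.323832
x = (5286.165456·151.540 − 84.026·282.528378) / -18061.323832 = -43.038140
y = (-140.892·282.528378 − 5286.165456·-39.148) / -18061.323832 = -9.253852
|P − Q| = √((-43.038140 − -32.136)² + (-9.253852 − -28.582)²) = 22.190853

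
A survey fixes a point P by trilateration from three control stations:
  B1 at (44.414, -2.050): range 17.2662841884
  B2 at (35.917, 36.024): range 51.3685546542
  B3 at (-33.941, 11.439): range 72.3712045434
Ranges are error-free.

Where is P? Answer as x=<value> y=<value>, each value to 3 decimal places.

x=33.318 y=-15.279

eq1: (x − 44.414)² + (y + 2.050)² = 17.2662841884²
eq2: (x − 35.917)² + (y − 36.024)² = 51.3685546542²
eq3: (x + 33.941)² + (y − 11.439)² = 72.3712045434²
eq2−eq3, eq2−eq1 (x²,y² cancel):
  -139.716·x − 49.170·y = -3903.780103
  16.994·x − 76.148·y = 1729.650269
det = -139.716·-76.148 − -49.170·16.994 = 11474.688948
x = (-3903.780103·-76.148 − -49.170·1729.650269) / 11474.688948 = 33.317849
y = (-139.716·1729.650269 − -3903.780103·16.994) / 11474.688948 = -15.278756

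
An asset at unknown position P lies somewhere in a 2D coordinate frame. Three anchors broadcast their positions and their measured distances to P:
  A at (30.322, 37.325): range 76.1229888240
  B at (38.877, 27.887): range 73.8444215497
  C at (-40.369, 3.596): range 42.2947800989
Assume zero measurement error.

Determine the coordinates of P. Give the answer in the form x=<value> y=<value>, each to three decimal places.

eq1: (x − 30.322)² + (y − 37.325)² = 76.1229888240²
eq2: (x − 38.877)² + (y − 27.887)² = 73.8444215497²
eq3: (x + 40.369)² + (y − 3.596)² = 42.2947800989²
eq3−eq2, eq3−eq1 (x²,y² cancel):
  158.492·x + 48.582·y = -3017.631649
  141.382·x + 67.458·y = -3335.869072
det = 158.492·67.458 − 48.582·141.382 = 3822.933012
x = (-3017.631649·67.458 − 48.582·-3335.869072) / 3822.933012 = -10.855593
y = (158.492·-3335.869072 − -3017.631649·141.382) / 3822.933012 = -26.699333

x=-10.856 y=-26.699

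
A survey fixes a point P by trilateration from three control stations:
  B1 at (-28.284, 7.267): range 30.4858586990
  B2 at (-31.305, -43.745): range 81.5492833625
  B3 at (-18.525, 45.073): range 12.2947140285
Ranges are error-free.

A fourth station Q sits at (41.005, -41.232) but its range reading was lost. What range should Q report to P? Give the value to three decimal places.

eq1: (x + 28.284)² + (y − 7.267)² = 30.4858586990²
eq2: (x + 31.305)² + (y + 43.745)² = 81.5492833625²
eq3: (x + 18.525)² + (y − 45.073)² = 12.2947140285²
eq1−eq2, eq1−eq3 (x²,y² cancel):
  -6.042·x − 102.024·y = -3680.063931
  19.518·x + 75.612·y = 2300.184597
det = -6.042·75.612 − -102.024·19.518 = 1534.456728
x = (-3680.063931·75.612 − -102.024·2300.184597) / 1534.456728 = -28.402861
y = (-6.042·2300.184597 − -3680.063931·19.518) / 1534.456728 = 37.752627
|P − Q| = √((-28.402861 − 41.005)² + (37.752627 − -41.232)²) = 105.147622

105.148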